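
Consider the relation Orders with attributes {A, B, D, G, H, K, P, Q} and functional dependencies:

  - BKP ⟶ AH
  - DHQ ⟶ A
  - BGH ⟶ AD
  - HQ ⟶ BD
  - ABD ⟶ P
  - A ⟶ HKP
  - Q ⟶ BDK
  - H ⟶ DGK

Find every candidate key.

Attribute Q never appears on the right-hand side of any dependency, so Q must belong to every candidate key.
{Q}⁺ = {B, D, K, Q}, which is not all of the schema, so we must add further attributes.
{A, Q}⁺: A→HKP adds H, K, P; Q→BDK adds B, D; H→DGK adds G → {A, B, D, G, H, K, P, Q}. Minimal: {Q}⁺ = {B, D, K, Q}; {A}⁺ = {A, D, G, H, K, P} — none reach the full schema.
{H, Q}⁺: HQ→BD adds B, D; Q→BDK adds K; H→DGK adds G; DHQ→A adds A; ABD→P adds P → {A, B, D, G, H, K, P, Q}. Minimal: {Q}⁺ = {B, D, K, Q}; {H}⁺ = {D, G, H, K} — none reach the full schema.
{P, Q}⁺: Q→BDK adds B, D, K; BKP→AH adds A, H; H→DGK adds G → {A, B, D, G, H, K, P, Q}. Minimal: {Q}⁺ = {B, D, K, Q}; {P}⁺ = {P} — none reach the full schema.

{A, Q}, {H, Q}, {P, Q}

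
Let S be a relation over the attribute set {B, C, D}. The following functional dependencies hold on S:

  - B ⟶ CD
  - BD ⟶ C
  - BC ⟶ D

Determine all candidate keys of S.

Attribute B never appears on the right-hand side of any dependency, so B must belong to every candidate key.
{B}⁺ = {B, C, D}, which is all of the schema, so {B} is the only candidate key.

B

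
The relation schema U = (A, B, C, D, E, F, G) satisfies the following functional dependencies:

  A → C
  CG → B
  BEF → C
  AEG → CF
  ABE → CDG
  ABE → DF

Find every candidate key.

{A, B, E}, {A, E, G}

Attributes A, E never appear on any right-hand side, so every candidate key must contain {A, E}.
{A, E}⁺ = {A, C, E}, which is not all of the schema, so we must add further attributes.
{A, B, E}⁺: A→C adds C; ABE→CDG adds D, G; ABE→DF adds F → {A, B, C, D, E, F, G}. Minimal: {B, E}⁺ = {B, E}; {A, E}⁺ = {A, C, E}; {A, B}⁺ = {A, B, C} — none reach the full schema.
{A, E, G}⁺: A→C adds C; CG→B adds B; AEG→CF adds F; ABE→CDG adds D → {A, B, C, D, E, F, G}. Minimal: {E, G}⁺ = {E, G}; {A, G}⁺ = {A, B, C, G}; {A, E}⁺ = {A, C, E} — none reach the full schema.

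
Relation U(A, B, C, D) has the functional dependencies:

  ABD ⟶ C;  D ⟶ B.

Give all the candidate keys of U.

Attributes A, D never appear on any right-hand side, so every candidate key must contain {A, D}.
{A, D}⁺ = {A, B, C, D}, which is all of the schema, so {A, D} is the only candidate key.

AD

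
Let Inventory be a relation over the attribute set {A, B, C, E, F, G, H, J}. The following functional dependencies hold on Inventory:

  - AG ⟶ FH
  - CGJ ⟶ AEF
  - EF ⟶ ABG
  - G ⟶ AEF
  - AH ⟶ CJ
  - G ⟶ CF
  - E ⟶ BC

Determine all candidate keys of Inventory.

{G}, {E, F}

{G}⁺: G→AEF adds A, E, F; G→CF adds C; E→BC adds B; AG→FH adds H; AH→CJ adds J → {A, B, C, E, F, G, H, J}.
{E, F}⁺: EF→ABG adds A, B, G; G→CF adds C; AG→FH adds H; AH→CJ adds J → {A, B, C, E, F, G, H, J}. Minimal: {F}⁺ = {F}; {E}⁺ = {B, C, E} — none reach the full schema.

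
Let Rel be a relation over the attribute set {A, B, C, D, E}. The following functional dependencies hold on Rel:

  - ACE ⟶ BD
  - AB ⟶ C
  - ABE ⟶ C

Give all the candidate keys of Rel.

(A, B, E); (A, C, E)

Attributes A, E never appear on any right-hand side, so every candidate key must contain {A, E}.
{A, E}⁺ = {A, E}, which is not all of the schema, so we must add further attributes.
{A, B, E}⁺: AB→C adds C; ACE→BD adds D → {A, B, C, D, E}. Minimal: {B, E}⁺ = {B, E}; {A, E}⁺ = {A, E}; {A, B}⁺ = {A, B, C} — none reach the full schema.
{A, C, E}⁺: ACE→BD adds B, D → {A, B, C, D, E}. Minimal: {C, E}⁺ = {C, E}; {A, E}⁺ = {A, E}; {A, C}⁺ = {A, C} — none reach the full schema.
Any other superkey contains one of these as a subset, so there are no further candidate keys.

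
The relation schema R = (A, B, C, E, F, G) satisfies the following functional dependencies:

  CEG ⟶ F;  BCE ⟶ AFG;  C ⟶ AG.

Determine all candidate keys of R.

Attributes B, C, E never appear on any right-hand side, so every candidate key must contain {B, C, E}.
{B, C, E}⁺ = {A, B, C, E, F, G}, which is all of the schema, so {B, C, E} is the only candidate key.

{B, C, E}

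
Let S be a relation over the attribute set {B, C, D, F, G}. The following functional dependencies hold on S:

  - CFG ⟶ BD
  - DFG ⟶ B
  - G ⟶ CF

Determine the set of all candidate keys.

{G}⁺: G→CF adds C, F; CFG→BD adds B, D → {B, C, D, F, G}.

(G)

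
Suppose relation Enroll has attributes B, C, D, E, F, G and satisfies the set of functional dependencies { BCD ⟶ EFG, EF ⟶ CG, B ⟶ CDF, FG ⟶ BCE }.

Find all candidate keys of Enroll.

{B}⁺: B→CDF adds C, D, F; BCD→EFG adds E, G → {B, C, D, E, F, G}.
{E, F}⁺: EF→CG adds C, G; FG→BCE adds B; B→CDF adds D → {B, C, D, E, F, G}. Minimal: {F}⁺ = {F}; {E}⁺ = {E} — none reach the full schema.
{F, G}⁺: FG→BCE adds B, C, E; B→CDF adds D → {B, C, D, E, F, G}. Minimal: {G}⁺ = {G}; {F}⁺ = {F} — none reach the full schema.
Any other superkey contains one of these as a subset, so there are no further candidate keys.

B; EF; FG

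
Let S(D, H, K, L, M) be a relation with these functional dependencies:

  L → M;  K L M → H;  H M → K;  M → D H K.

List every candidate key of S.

{L}

Attribute L never appears on the right-hand side of any dependency, so L must belong to every candidate key.
{L}⁺ = {D, H, K, L, M}, which is all of the schema, so {L} is the only candidate key.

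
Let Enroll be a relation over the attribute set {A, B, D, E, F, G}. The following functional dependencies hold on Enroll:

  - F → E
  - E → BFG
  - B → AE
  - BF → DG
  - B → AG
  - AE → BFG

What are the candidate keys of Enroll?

{B}; {E}; {F}

{B}⁺: B→AE adds A, E; B→AG adds G; AE→BFG adds F; BF→DG adds D → {A, B, D, E, F, G}.
{E}⁺: E→BFG adds B, F, G; B→AE adds A; BF→DG adds D → {A, B, D, E, F, G}.
{F}⁺: F→E adds E; E→BFG adds B, G; B→AE adds A; BF→DG adds D → {A, B, D, E, F, G}.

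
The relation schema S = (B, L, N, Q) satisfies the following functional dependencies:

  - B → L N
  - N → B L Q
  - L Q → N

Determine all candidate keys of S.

{B}; {N}; {L, Q}

{B}⁺: B→LN adds L, N; N→BLQ adds Q → {B, L, N, Q}.
{N}⁺: N→BLQ adds B, L, Q → {B, L, N, Q}.
{L, Q}⁺: LQ→N adds N; N→BLQ adds B → {B, L, N, Q}. Minimal: {Q}⁺ = {Q}; {L}⁺ = {L} — none reach the full schema.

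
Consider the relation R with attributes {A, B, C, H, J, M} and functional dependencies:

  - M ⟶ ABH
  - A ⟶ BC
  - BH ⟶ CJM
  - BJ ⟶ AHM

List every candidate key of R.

{M}⁺: M→ABH adds A, B, H; A→BC adds C; BH→CJM adds J → {A, B, C, H, J, M}.
{A, H}⁺: A→BC adds B, C; BH→CJM adds J, M → {A, B, C, H, J, M}. Minimal: {H}⁺ = {H}; {A}⁺ = {A, B, C} — none reach the full schema.
{A, J}⁺: A→BC adds B, C; BJ→AHM adds H, M → {A, B, C, H, J, M}. Minimal: {J}⁺ = {J}; {A}⁺ = {A, B, C} — none reach the full schema.
{B, H}⁺: BH→CJM adds C, J, M; BJ→AHM adds A → {A, B, C, H, J, M}. Minimal: {H}⁺ = {H}; {B}⁺ = {B} — none reach the full schema.
{B, J}⁺: BJ→AHM adds A, H, M; A→BC adds C → {A, B, C, H, J, M}. Minimal: {J}⁺ = {J}; {B}⁺ = {B} — none reach the full schema.

{M}; {A, H}; {A, J}; {B, H}; {B, J}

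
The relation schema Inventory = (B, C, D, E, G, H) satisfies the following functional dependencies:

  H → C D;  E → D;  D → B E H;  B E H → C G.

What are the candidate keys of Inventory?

{D}⁺: D→BEH adds B, E, H; BEH→CG adds C, G → {B, C, D, E, G, H}.
{E}⁺: E→D adds D; D→BEH adds B, H; BEH→CG adds C, G → {B, C, D, E, G, H}.
{H}⁺: H→CD adds C, D; D→BEH adds B, E; BEH→CG adds G → {B, C, D, E, G, H}.

{D}, {E}, {H}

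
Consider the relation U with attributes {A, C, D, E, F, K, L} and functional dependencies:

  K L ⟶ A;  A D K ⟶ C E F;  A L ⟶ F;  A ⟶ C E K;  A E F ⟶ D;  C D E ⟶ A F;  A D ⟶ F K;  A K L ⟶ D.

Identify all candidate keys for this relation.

(A, L), (K, L), (C, D, E, L)

Attribute L never appears on the right-hand side of any dependency, so L must belong to every candidate key.
{L}⁺ = {L}, which is not all of the schema, so we must add further attributes.
{A, L}⁺: AL→F adds F; A→CEK adds C, E, K; AEF→D adds D → {A, C, D, E, F, K, L}. Minimal: {L}⁺ = {L}; {A}⁺ = {A, C, E, K} — none reach the full schema.
{K, L}⁺: KL→A adds A; AL→F adds F; A→CEK adds C, E; AEF→D adds D → {A, C, D, E, F, K, L}. Minimal: {L}⁺ = {L}; {K}⁺ = {K} — none reach the full schema.
{C, D, E, L}⁺: CDE→AF adds A, F; AD→FK adds K → {A, C, D, E, F, K, L}. Minimal: {D, E, L}⁺ = {D, E, L}; {C, E, L}⁺ = {C, E, L}; {C, D, L}⁺ = {C, D, L}; … — none reach the full schema.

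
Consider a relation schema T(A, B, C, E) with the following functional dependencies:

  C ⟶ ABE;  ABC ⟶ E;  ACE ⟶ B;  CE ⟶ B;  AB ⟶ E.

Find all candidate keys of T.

{C}

Attribute C never appears on the right-hand side of any dependency, so C must belong to every candidate key.
{C}⁺ = {A, B, C, E}, which is all of the schema, so {C} is the only candidate key.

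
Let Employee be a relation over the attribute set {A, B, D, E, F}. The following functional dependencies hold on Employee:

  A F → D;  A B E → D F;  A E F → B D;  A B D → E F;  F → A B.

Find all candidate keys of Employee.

{F}⁺: F→AB adds A, B; AF→D adds D; ABD→EF adds E → {A, B, D, E, F}.
{A, B, D}⁺: ABD→EF adds E, F → {A, B, D, E, F}. Minimal: {B, D}⁺ = {B, D}; {A, D}⁺ = {A, D}; {A, B}⁺ = {A, B} — none reach the full schema.
{A, B, E}⁺: ABE→DF adds D, F → {A, B, D, E, F}. Minimal: {B, E}⁺ = {B, E}; {A, E}⁺ = {A, E}; {A, B}⁺ = {A, B} — none reach the full schema.

(F); (A, B, D); (A, B, E)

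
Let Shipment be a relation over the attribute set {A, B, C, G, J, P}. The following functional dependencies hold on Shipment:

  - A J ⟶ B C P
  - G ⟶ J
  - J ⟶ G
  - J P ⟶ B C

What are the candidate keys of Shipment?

(A, G), (A, J)

Attribute A never appears on the right-hand side of any dependency, so A must belong to every candidate key.
{A}⁺ = {A}, which is not all of the schema, so we must add further attributes.
{A, G}⁺: G→J adds J; AJ→BCP adds B, C, P → {A, B, C, G, J, P}.
{A, J}⁺: AJ→BCP adds B, C, P; J→G adds G → {A, B, C, G, J, P}.
Any other superkey contains one of these as a subset, so there are no further candidate keys.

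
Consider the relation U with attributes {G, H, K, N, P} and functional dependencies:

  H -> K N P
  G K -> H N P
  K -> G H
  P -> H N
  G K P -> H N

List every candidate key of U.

(H), (K), (P)

{H}⁺: H→KNP adds K, N, P; K→GH adds G → {G, H, K, N, P}.
{K}⁺: K→GH adds G, H; H→KNP adds N, P → {G, H, K, N, P}.
{P}⁺: P→HN adds H, N; H→KNP adds K; K→GH adds G → {G, H, K, N, P}.
Any other superkey contains one of these as a subset, so there are no further candidate keys.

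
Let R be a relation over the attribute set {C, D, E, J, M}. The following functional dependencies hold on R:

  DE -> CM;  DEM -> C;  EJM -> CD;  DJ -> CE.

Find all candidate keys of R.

{D, J}; {E, J, M}

Attribute J never appears on the right-hand side of any dependency, so J must belong to every candidate key.
{J}⁺ = {J}, which is not all of the schema, so we must add further attributes.
{D, J}⁺: DJ→CE adds C, E; DE→CM adds M → {C, D, E, J, M}.
{E, J, M}⁺: EJM→CD adds C, D → {C, D, E, J, M}.
Any other superkey contains one of these as a subset, so there are no further candidate keys.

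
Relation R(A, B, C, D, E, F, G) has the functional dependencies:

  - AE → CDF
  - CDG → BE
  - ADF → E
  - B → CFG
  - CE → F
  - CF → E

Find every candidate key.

{A, B}, {A, E, G}, {A, C, D, G}, {A, C, F, G}, {A, D, F, G}

Attribute A never appears on the right-hand side of any dependency, so A must belong to every candidate key.
{A}⁺ = {A}, which is not all of the schema, so we must add further attributes.
{A, B}⁺: B→CFG adds C, F, G; CF→E adds E; AE→CDF adds D → {A, B, C, D, E, F, G}.
{A, E, G}⁺: AE→CDF adds C, D, F; CDG→BE adds B → {A, B, C, D, E, F, G}.
{A, C, D, G}⁺: CDG→BE adds B, E; B→CFG adds F → {A, B, C, D, E, F, G}.
{A, C, F, G}⁺: CF→E adds E; AE→CDF adds D; CDG→BE adds B → {A, B, C, D, E, F, G}.
{A, D, F, G}⁺: ADF→E adds E; AE→CDF adds C; CDG→BE adds B → {A, B, C, D, E, F, G}.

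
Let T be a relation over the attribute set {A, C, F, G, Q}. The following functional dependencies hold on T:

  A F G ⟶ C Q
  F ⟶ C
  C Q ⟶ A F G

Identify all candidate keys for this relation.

(C, Q), (F, Q), (A, F, G)

{C, Q}⁺: CQ→AFG adds A, F, G → {A, C, F, G, Q}.
{F, Q}⁺: F→C adds C; CQ→AFG adds A, G → {A, C, F, G, Q}.
{A, F, G}⁺: AFG→CQ adds C, Q → {A, C, F, G, Q}.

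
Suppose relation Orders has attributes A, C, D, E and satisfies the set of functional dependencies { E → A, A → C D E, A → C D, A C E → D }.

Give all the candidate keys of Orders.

{A}⁺: A→CDE adds C, D, E → {A, C, D, E}.
{E}⁺: E→A adds A; A→CDE adds C, D → {A, C, D, E}.
Any other superkey contains one of these as a subset, so there are no further candidate keys.

{A}; {E}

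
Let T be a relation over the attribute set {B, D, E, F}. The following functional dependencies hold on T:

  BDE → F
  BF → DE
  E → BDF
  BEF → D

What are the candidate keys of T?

{E}⁺: E→BDF adds B, D, F → {B, D, E, F}.
{B, F}⁺: BF→DE adds D, E → {B, D, E, F}.
Any other superkey contains one of these as a subset, so there are no further candidate keys.

{E}, {B, F}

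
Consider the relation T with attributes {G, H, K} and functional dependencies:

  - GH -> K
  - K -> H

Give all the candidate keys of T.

Attribute G never appears on the right-hand side of any dependency, so G must belong to every candidate key.
{G}⁺ = {G}, which is not all of the schema, so we must add further attributes.
{G, H}⁺: GH→K adds K → {G, H, K}. Minimal: {H}⁺ = {H}; {G}⁺ = {G} — none reach the full schema.
{G, K}⁺: K→H adds H → {G, H, K}. Minimal: {K}⁺ = {H, K}; {G}⁺ = {G} — none reach the full schema.
Any other superkey contains one of these as a subset, so there are no further candidate keys.

{G, H}, {G, K}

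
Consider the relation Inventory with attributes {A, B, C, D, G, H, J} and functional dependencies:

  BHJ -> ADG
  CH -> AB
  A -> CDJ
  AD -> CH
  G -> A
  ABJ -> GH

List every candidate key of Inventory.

{A}⁺: A→CDJ adds C, D, J; AD→CH adds H; CH→AB adds B; ABJ→GH adds G → {A, B, C, D, G, H, J}.
{G}⁺: G→A adds A; A→CDJ adds C, D, J; AD→CH adds H; CH→AB adds B → {A, B, C, D, G, H, J}.
{C, H}⁺: CH→AB adds A, B; A→CDJ adds D, J; ABJ→GH adds G → {A, B, C, D, G, H, J}. Minimal: {H}⁺ = {H}; {C}⁺ = {C} — none reach the full schema.
{B, H, J}⁺: BHJ→ADG adds A, D, G; A→CDJ adds C → {A, B, C, D, G, H, J}. Minimal: {H, J}⁺ = {H, J}; {B, J}⁺ = {B, J}; {B, H}⁺ = {B, H} — none reach the full schema.

{A}; {G}; {C, H}; {B, H, J}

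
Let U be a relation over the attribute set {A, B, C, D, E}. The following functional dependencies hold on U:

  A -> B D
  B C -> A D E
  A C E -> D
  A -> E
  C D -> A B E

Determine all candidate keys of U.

{A, C}; {B, C}; {C, D}

Attribute C never appears on the right-hand side of any dependency, so C must belong to every candidate key.
{C}⁺ = {C}, which is not all of the schema, so we must add further attributes.
{A, C}⁺: A→BD adds B, D; BC→ADE adds E → {A, B, C, D, E}.
{B, C}⁺: BC→ADE adds A, D, E → {A, B, C, D, E}.
{C, D}⁺: CD→ABE adds A, B, E → {A, B, C, D, E}.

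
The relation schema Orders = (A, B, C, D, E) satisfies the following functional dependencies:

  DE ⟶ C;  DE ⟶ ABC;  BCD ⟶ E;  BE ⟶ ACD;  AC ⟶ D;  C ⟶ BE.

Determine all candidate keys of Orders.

{C}; {B, E}; {D, E}

{C}⁺: C→BE adds B, E; BE→ACD adds A, D → {A, B, C, D, E}.
{B, E}⁺: BE→ACD adds A, C, D → {A, B, C, D, E}.
{D, E}⁺: DE→C adds C; DE→ABC adds A, B → {A, B, C, D, E}.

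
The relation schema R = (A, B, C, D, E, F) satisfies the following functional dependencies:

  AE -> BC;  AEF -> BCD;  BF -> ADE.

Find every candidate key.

Attribute F never appears on the right-hand side of any dependency, so F must belong to every candidate key.
{F}⁺ = {F}, which is not all of the schema, so we must add further attributes.
{B, F}⁺: BF→ADE adds A, D, E; AE→BC adds C → {A, B, C, D, E, F}. Minimal: {F}⁺ = {F}; {B}⁺ = {B} — none reach the full schema.
{A, E, F}⁺: AE→BC adds B, C; AEF→BCD adds D → {A, B, C, D, E, F}. Minimal: {E, F}⁺ = {E, F}; {A, F}⁺ = {A, F}; {A, E}⁺ = {A, B, C, E} — none reach the full schema.

{B, F}, {A, E, F}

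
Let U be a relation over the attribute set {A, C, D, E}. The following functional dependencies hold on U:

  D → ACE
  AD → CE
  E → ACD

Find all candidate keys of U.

(D), (E)

{D}⁺: D→ACE adds A, C, E → {A, C, D, E}.
{E}⁺: E→ACD adds A, C, D → {A, C, D, E}.
Any other superkey contains one of these as a subset, so there are no further candidate keys.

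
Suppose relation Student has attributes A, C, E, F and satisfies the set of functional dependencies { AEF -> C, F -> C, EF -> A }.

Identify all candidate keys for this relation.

{E, F}

{E, F}⁺: F→C adds C; EF→A adds A → {A, C, E, F}. Minimal: {F}⁺ = {C, F}; {E}⁺ = {E} — none reach the full schema.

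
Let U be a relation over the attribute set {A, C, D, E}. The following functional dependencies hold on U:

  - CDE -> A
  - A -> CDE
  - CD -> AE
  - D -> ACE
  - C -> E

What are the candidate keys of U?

{A}⁺: A→CDE adds C, D, E → {A, C, D, E}.
{D}⁺: D→ACE adds A, C, E → {A, C, D, E}.

A, D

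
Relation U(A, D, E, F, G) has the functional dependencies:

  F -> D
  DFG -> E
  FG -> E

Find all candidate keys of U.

{A, F, G}

Attributes A, F, G never appear on any right-hand side, so every candidate key must contain {A, F, G}.
{A, F, G}⁺ = {A, D, E, F, G}, which is all of the schema, so {A, F, G} is the only candidate key.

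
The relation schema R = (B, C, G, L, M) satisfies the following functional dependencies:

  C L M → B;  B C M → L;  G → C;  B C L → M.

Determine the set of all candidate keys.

Attribute G never appears on the right-hand side of any dependency, so G must belong to every candidate key.
{G}⁺ = {C, G}, which is not all of the schema, so we must add further attributes.
{B, G, L}⁺: G→C adds C; BCL→M adds M → {B, C, G, L, M}. Minimal: {G, L}⁺ = {C, G, L}; {B, L}⁺ = {B, L}; {B, G}⁺ = {B, C, G} — none reach the full schema.
{B, G, M}⁺: G→C adds C; BCM→L adds L → {B, C, G, L, M}. Minimal: {G, M}⁺ = {C, G, M}; {B, M}⁺ = {B, M}; {B, G}⁺ = {B, C, G} — none reach the full schema.
{G, L, M}⁺: G→C adds C; CLM→B adds B → {B, C, G, L, M}. Minimal: {L, M}⁺ = {L, M}; {G, M}⁺ = {C, G, M}; {G, L}⁺ = {C, G, L} — none reach the full schema.

{B, G, L}; {B, G, M}; {G, L, M}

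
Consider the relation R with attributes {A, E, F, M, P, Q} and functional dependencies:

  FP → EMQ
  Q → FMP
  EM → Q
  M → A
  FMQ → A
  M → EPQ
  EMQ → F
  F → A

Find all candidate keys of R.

{M}; {Q}; {F, P}

{M}⁺: M→A adds A; M→EPQ adds E, P, Q; EMQ→F adds F → {A, E, F, M, P, Q}.
{Q}⁺: Q→FMP adds F, M, P; M→A adds A; M→EPQ adds E → {A, E, F, M, P, Q}.
{F, P}⁺: FP→EMQ adds E, M, Q; M→A adds A → {A, E, F, M, P, Q}. Minimal: {P}⁺ = {P}; {F}⁺ = {A, F} — none reach the full schema.
Any other superkey contains one of these as a subset, so there are no further candidate keys.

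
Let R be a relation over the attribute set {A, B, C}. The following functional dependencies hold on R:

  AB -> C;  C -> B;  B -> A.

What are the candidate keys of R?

{B}⁺: B→A adds A; AB→C adds C → {A, B, C}.
{C}⁺: C→B adds B; B→A adds A → {A, B, C}.

{B}, {C}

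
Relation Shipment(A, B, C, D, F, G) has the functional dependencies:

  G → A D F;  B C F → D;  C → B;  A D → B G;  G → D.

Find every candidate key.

{C, G}⁺: G→ADF adds A, D, F; C→B adds B → {A, B, C, D, F, G}. Minimal: {G}⁺ = {A, B, D, F, G}; {C}⁺ = {B, C} — none reach the full schema.
{A, C, D}⁺: C→B adds B; AD→BG adds G; G→ADF adds F → {A, B, C, D, F, G}. Minimal: {C, D}⁺ = {B, C, D}; {A, D}⁺ = {A, B, D, F, G}; {A, C}⁺ = {A, B, C} — none reach the full schema.
{A, C, F}⁺: C→B adds B; BCF→D adds D; AD→BG adds G → {A, B, C, D, F, G}. Minimal: {C, F}⁺ = {B, C, D, F}; {A, F}⁺ = {A, F}; {A, C}⁺ = {A, B, C} — none reach the full schema.

CG; ACD; ACF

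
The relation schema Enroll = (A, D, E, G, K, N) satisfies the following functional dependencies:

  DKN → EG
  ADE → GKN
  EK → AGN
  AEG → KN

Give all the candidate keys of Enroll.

{A, D, E}⁺: ADE→GKN adds G, K, N → {A, D, E, G, K, N}. Minimal: {D, E}⁺ = {D, E}; {A, E}⁺ = {A, E}; {A, D}⁺ = {A, D} — none reach the full schema.
{D, E, K}⁺: EK→AGN adds A, G, N → {A, D, E, G, K, N}. Minimal: {E, K}⁺ = {A, E, G, K, N}; {D, K}⁺ = {D, K}; {D, E}⁺ = {D, E} — none reach the full schema.
{D, K, N}⁺: DKN→EG adds E, G; EK→AGN adds A → {A, D, E, G, K, N}. Minimal: {K, N}⁺ = {K, N}; {D, N}⁺ = {D, N}; {D, K}⁺ = {D, K} — none reach the full schema.
Any other superkey contains one of these as a subset, so there are no further candidate keys.

{A, D, E}, {D, E, K}, {D, K, N}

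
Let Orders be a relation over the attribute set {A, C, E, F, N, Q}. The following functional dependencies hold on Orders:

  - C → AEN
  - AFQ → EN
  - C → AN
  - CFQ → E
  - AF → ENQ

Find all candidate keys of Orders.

Attributes C, F never appear on any right-hand side, so every candidate key must contain {C, F}.
{C, F}⁺ = {A, C, E, F, N, Q}, which is all of the schema, so {C, F} is the only candidate key.

{C, F}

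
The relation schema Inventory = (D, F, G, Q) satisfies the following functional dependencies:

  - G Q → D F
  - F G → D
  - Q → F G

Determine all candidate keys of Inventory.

(Q)

Attribute Q never appears on the right-hand side of any dependency, so Q must belong to every candidate key.
{Q}⁺ = {D, F, G, Q}, which is all of the schema, so {Q} is the only candidate key.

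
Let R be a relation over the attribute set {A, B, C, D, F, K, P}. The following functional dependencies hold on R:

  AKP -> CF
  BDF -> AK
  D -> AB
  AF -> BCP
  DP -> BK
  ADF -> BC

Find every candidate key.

Attribute D never appears on the right-hand side of any dependency, so D must belong to every candidate key.
{D}⁺ = {A, B, D}, which is not all of the schema, so we must add further attributes.
{D, F}⁺: D→AB adds A, B; AF→BCP adds C, P; DP→BK adds K → {A, B, C, D, F, K, P}. Minimal: {F}⁺ = {F}; {D}⁺ = {A, B, D} — none reach the full schema.
{D, P}⁺: D→AB adds A, B; DP→BK adds K; AKP→CF adds C, F → {A, B, C, D, F, K, P}. Minimal: {P}⁺ = {P}; {D}⁺ = {A, B, D} — none reach the full schema.

(D, F); (D, P)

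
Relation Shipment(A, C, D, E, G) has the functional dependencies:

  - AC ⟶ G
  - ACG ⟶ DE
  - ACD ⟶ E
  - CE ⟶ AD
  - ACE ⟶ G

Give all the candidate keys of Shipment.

Attribute C never appears on the right-hand side of any dependency, so C must belong to every candidate key.
{C}⁺ = {C}, which is not all of the schema, so we must add further attributes.
{A, C}⁺: AC→G adds G; ACG→DE adds D, E → {A, C, D, E, G}.
{C, E}⁺: CE→AD adds A, D; ACE→G adds G → {A, C, D, E, G}.

(A, C), (C, E)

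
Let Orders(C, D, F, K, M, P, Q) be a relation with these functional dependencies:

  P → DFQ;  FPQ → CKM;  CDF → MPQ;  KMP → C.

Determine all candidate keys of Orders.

{P}; {C, D, F}

{P}⁺: P→DFQ adds D, F, Q; FPQ→CKM adds C, K, M → {C, D, F, K, M, P, Q}.
{C, D, F}⁺: CDF→MPQ adds M, P, Q; FPQ→CKM adds K → {C, D, F, K, M, P, Q}. Minimal: {D, F}⁺ = {D, F}; {C, F}⁺ = {C, F}; {C, D}⁺ = {C, D} — none reach the full schema.
Any other superkey contains one of these as a subset, so there are no further candidate keys.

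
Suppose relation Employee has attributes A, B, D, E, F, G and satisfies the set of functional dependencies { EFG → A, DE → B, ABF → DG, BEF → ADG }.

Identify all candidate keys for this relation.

Attributes E, F never appear on any right-hand side, so every candidate key must contain {E, F}.
{E, F}⁺ = {E, F}, which is not all of the schema, so we must add further attributes.
{B, E, F}⁺: BEF→ADG adds A, D, G → {A, B, D, E, F, G}.
{D, E, F}⁺: DE→B adds B; BEF→ADG adds A, G → {A, B, D, E, F, G}.

BEF; DEF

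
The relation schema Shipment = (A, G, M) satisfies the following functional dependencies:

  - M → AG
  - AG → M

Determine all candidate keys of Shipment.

(M), (A, G)

{M}⁺: M→AG adds A, G → {A, G, M}.
{A, G}⁺: AG→M adds M → {A, G, M}. Minimal: {G}⁺ = {G}; {A}⁺ = {A} — none reach the full schema.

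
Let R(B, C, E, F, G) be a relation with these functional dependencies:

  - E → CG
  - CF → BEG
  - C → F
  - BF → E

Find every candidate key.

{C}⁺: C→F adds F; CF→BEG adds B, E, G → {B, C, E, F, G}.
{E}⁺: E→CG adds C, G; C→F adds F; CF→BEG adds B → {B, C, E, F, G}.
{B, F}⁺: BF→E adds E; E→CG adds C, G → {B, C, E, F, G}. Minimal: {F}⁺ = {F}; {B}⁺ = {B} — none reach the full schema.
Any other superkey contains one of these as a subset, so there are no further candidate keys.

{C}, {E}, {B, F}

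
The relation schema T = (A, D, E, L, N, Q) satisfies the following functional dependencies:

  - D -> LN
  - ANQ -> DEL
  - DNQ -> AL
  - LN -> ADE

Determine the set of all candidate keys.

DQ; ANQ; LNQ

Attribute Q never appears on the right-hand side of any dependency, so Q must belong to every candidate key.
{Q}⁺ = {Q}, which is not all of the schema, so we must add further attributes.
{D, Q}⁺: D→LN adds L, N; DNQ→AL adds A; LN→ADE adds E → {A, D, E, L, N, Q}.
{A, N, Q}⁺: ANQ→DEL adds D, E, L → {A, D, E, L, N, Q}.
{L, N, Q}⁺: LN→ADE adds A, D, E → {A, D, E, L, N, Q}.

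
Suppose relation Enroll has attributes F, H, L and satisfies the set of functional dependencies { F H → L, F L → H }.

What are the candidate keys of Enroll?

Attribute F never appears on the right-hand side of any dependency, so F must belong to every candidate key.
{F}⁺ = {F}, which is not all of the schema, so we must add further attributes.
{F, H}⁺: FH→L adds L → {F, H, L}.
{F, L}⁺: FL→H adds H → {F, H, L}.
Any other superkey contains one of these as a subset, so there are no further candidate keys.

{F, H}; {F, L}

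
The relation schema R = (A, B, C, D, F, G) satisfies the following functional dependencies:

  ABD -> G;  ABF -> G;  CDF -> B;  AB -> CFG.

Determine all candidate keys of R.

Attributes A, D never appear on any right-hand side, so every candidate key must contain {A, D}.
{A, D}⁺ = {A, D}, which is not all of the schema, so we must add further attributes.
{A, B, D}⁺: ABD→G adds G; AB→CFG adds C, F → {A, B, C, D, F, G}. Minimal: {B, D}⁺ = {B, D}; {A, D}⁺ = {A, D}; {A, B}⁺ = {A, B, C, F, G} — none reach the full schema.
{A, C, D, F}⁺: CDF→B adds B; AB→CFG adds G → {A, B, C, D, F, G}. Minimal: {C, D, F}⁺ = {B, C, D, F}; {A, D, F}⁺ = {A, D, F}; {A, C, F}⁺ = {A, C, F}; … — none reach the full schema.

ABD, ACDF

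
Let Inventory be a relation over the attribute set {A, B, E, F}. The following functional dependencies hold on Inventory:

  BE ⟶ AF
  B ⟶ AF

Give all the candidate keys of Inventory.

BE

Attributes B, E never appear on any right-hand side, so every candidate key must contain {B, E}.
{B, E}⁺ = {A, B, E, F}, which is all of the schema, so {B, E} is the only candidate key.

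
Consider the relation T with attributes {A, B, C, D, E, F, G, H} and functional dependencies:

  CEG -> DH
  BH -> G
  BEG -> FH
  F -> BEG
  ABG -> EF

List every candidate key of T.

{A, C, F}⁺: F→BEG adds B, E, G; CEG→DH adds D, H → {A, B, C, D, E, F, G, H}. Minimal: {C, F}⁺ = {B, C, D, E, F, G, H}; {A, F}⁺ = {A, B, E, F, G, H}; {A, C}⁺ = {A, C} — none reach the full schema.
{A, B, C, G}⁺: ABG→EF adds E, F; CEG→DH adds D, H → {A, B, C, D, E, F, G, H}. Minimal: {B, C, G}⁺ = {B, C, G}; {A, C, G}⁺ = {A, C, G}; {A, B, G}⁺ = {A, B, E, F, G, H}; … — none reach the full schema.
{A, B, C, H}⁺: BH→G adds G; ABG→EF adds E, F; CEG→DH adds D → {A, B, C, D, E, F, G, H}. Minimal: {B, C, H}⁺ = {B, C, G, H}; {A, C, H}⁺ = {A, C, H}; {A, B, H}⁺ = {A, B, E, F, G, H}; … — none reach the full schema.
Any other superkey contains one of these as a subset, so there are no further candidate keys.

{A, C, F}; {A, B, C, G}; {A, B, C, H}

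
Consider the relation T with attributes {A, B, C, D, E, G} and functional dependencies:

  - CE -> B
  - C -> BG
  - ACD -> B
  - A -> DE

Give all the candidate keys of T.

Attributes A, C never appear on any right-hand side, so every candidate key must contain {A, C}.
{A, C}⁺ = {A, B, C, D, E, G}, which is all of the schema, so {A, C} is the only candidate key.

{A, C}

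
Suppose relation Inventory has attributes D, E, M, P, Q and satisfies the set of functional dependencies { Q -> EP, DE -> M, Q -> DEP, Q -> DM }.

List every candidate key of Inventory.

{Q}

Attribute Q never appears on the right-hand side of any dependency, so Q must belong to every candidate key.
{Q}⁺ = {D, E, M, P, Q}, which is all of the schema, so {Q} is the only candidate key.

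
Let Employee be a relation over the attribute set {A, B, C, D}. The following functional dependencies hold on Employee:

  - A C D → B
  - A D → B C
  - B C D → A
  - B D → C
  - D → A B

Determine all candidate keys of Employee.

Attribute D never appears on the right-hand side of any dependency, so D must belong to every candidate key.
{D}⁺ = {A, B, C, D}, which is all of the schema, so {D} is the only candidate key.

{D}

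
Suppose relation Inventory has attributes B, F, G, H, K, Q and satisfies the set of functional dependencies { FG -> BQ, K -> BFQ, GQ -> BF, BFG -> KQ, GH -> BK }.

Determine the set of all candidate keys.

(G, H)

Attributes G, H never appear on any right-hand side, so every candidate key must contain {G, H}.
{G, H}⁺ = {B, F, G, H, K, Q}, which is all of the schema, so {G, H} is the only candidate key.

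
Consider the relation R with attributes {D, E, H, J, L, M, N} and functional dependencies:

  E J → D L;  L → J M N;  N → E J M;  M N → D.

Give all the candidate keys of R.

Attribute H never appears on the right-hand side of any dependency, so H must belong to every candidate key.
{H}⁺ = {H}, which is not all of the schema, so we must add further attributes.
{H, L}⁺: L→JMN adds J, M, N; N→EJM adds E; MN→D adds D → {D, E, H, J, L, M, N}. Minimal: {L}⁺ = {D, E, J, L, M, N}; {H}⁺ = {H} — none reach the full schema.
{H, N}⁺: N→EJM adds E, J, M; MN→D adds D; EJ→DL adds L → {D, E, H, J, L, M, N}. Minimal: {N}⁺ = {D, E, J, L, M, N}; {H}⁺ = {H} — none reach the full schema.
{E, H, J}⁺: EJ→DL adds D, L; L→JMN adds M, N → {D, E, H, J, L, M, N}. Minimal: {H, J}⁺ = {H, J}; {E, J}⁺ = {D, E, J, L, M, N}; {E, H}⁺ = {E, H} — none reach the full schema.
Any other superkey contains one of these as a subset, so there are no further candidate keys.

{H, L}, {H, N}, {E, H, J}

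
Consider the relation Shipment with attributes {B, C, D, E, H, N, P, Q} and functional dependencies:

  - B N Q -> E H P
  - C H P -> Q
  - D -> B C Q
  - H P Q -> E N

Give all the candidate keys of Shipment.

Attribute D never appears on the right-hand side of any dependency, so D must belong to every candidate key.
{D}⁺ = {B, C, D, Q}, which is not all of the schema, so we must add further attributes.
{D, N}⁺: D→BCQ adds B, C, Q; BNQ→EHP adds E, H, P → {B, C, D, E, H, N, P, Q}. Minimal: {N}⁺ = {N}; {D}⁺ = {B, C, D, Q} — none reach the full schema.
{D, H, P}⁺: D→BCQ adds B, C, Q; HPQ→EN adds E, N → {B, C, D, E, H, N, P, Q}. Minimal: {H, P}⁺ = {H, P}; {D, P}⁺ = {B, C, D, P, Q}; {D, H}⁺ = {B, C, D, H, Q} — none reach the full schema.

{D, N}; {D, H, P}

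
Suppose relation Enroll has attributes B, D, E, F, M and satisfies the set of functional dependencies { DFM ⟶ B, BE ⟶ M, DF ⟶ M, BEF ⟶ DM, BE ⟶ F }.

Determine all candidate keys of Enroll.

{B, E}; {D, E, F}

Attribute E never appears on the right-hand side of any dependency, so E must belong to every candidate key.
{E}⁺ = {E}, which is not all of the schema, so we must add further attributes.
{B, E}⁺: BE→M adds M; BE→F adds F; BEF→DM adds D → {B, D, E, F, M}.
{D, E, F}⁺: DF→M adds M; DFM→B adds B → {B, D, E, F, M}.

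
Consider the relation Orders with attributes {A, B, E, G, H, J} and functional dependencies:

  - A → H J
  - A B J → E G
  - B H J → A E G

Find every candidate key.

Attribute B never appears on the right-hand side of any dependency, so B must belong to every candidate key.
{B}⁺ = {B}, which is not all of the schema, so we must add further attributes.
{A, B}⁺: A→HJ adds H, J; ABJ→EG adds E, G → {A, B, E, G, H, J}.
{B, H, J}⁺: BHJ→AEG adds A, E, G → {A, B, E, G, H, J}.

{A, B}, {B, H, J}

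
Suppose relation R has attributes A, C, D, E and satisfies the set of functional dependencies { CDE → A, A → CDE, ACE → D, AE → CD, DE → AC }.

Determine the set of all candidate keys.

{A}, {D, E}

{A}⁺: A→CDE adds C, D, E → {A, C, D, E}.
{D, E}⁺: DE→AC adds A, C → {A, C, D, E}. Minimal: {E}⁺ = {E}; {D}⁺ = {D} — none reach the full schema.
Any other superkey contains one of these as a subset, so there are no further candidate keys.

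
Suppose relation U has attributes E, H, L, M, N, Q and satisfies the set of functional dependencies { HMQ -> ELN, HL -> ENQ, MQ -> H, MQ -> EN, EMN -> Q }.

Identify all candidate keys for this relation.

(M, Q), (E, M, N), (H, L, M)

Attribute M never appears on the right-hand side of any dependency, so M must belong to every candidate key.
{M}⁺ = {M}, which is not all of the schema, so we must add further attributes.
{M, Q}⁺: MQ→H adds H; MQ→EN adds E, N; HMQ→ELN adds L → {E, H, L, M, N, Q}. Minimal: {Q}⁺ = {Q}; {M}⁺ = {M} — none reach the full schema.
{E, M, N}⁺: EMN→Q adds Q; MQ→H adds H; HMQ→ELN adds L → {E, H, L, M, N, Q}. Minimal: {M, N}⁺ = {M, N}; {E, N}⁺ = {E, N}; {E, M}⁺ = {E, M} — none reach the full schema.
{H, L, M}⁺: HL→ENQ adds E, N, Q → {E, H, L, M, N, Q}. Minimal: {L, M}⁺ = {L, M}; {H, M}⁺ = {H, M}; {H, L}⁺ = {E, H, L, N, Q} — none reach the full schema.
Any other superkey contains one of these as a subset, so there are no further candidate keys.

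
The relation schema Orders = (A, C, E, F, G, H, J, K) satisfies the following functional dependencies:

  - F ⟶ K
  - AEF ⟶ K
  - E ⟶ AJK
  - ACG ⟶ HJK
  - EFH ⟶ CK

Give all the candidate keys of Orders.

{C, E, F, G}⁺: F→K adds K; E→AJK adds A, J; ACG→HJK adds H → {A, C, E, F, G, H, J, K}. Minimal: {E, F, G}⁺ = {A, E, F, G, J, K}; {C, F, G}⁺ = {C, F, G, K}; {C, E, G}⁺ = {A, C, E, G, H, J, K}; … — none reach the full schema.
{E, F, G, H}⁺: F→K adds K; E→AJK adds A, J; EFH→CK adds C → {A, C, E, F, G, H, J, K}. Minimal: {F, G, H}⁺ = {F, G, H, K}; {E, G, H}⁺ = {A, E, G, H, J, K}; {E, F, H}⁺ = {A, C, E, F, H, J, K}; … — none reach the full schema.

{C, E, F, G}, {E, F, G, H}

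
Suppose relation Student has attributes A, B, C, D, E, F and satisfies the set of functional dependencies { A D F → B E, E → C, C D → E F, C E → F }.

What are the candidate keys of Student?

(A, C, D), (A, D, E), (A, D, F)

Attributes A, D never appear on any right-hand side, so every candidate key must contain {A, D}.
{A, D}⁺ = {A, D}, which is not all of the schema, so we must add further attributes.
{A, C, D}⁺: CD→EF adds E, F; ADF→BE adds B → {A, B, C, D, E, F}. Minimal: {C, D}⁺ = {C, D, E, F}; {A, D}⁺ = {A, D}; {A, C}⁺ = {A, C} — none reach the full schema.
{A, D, E}⁺: E→C adds C; CD→EF adds F; ADF→BE adds B → {A, B, C, D, E, F}. Minimal: {D, E}⁺ = {C, D, E, F}; {A, E}⁺ = {A, C, E, F}; {A, D}⁺ = {A, D} — none reach the full schema.
{A, D, F}⁺: ADF→BE adds B, E; E→C adds C → {A, B, C, D, E, F}. Minimal: {D, F}⁺ = {D, F}; {A, F}⁺ = {A, F}; {A, D}⁺ = {A, D} — none reach the full schema.
Any other superkey contains one of these as a subset, so there are no further candidate keys.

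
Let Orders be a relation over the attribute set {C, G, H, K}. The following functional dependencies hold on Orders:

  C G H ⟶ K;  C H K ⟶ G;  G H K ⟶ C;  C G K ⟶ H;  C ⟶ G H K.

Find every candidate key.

{C}, {G, H, K}

{C}⁺: C→GHK adds G, H, K → {C, G, H, K}.
{G, H, K}⁺: GHK→C adds C → {C, G, H, K}. Minimal: {H, K}⁺ = {H, K}; {G, K}⁺ = {G, K}; {G, H}⁺ = {G, H} — none reach the full schema.
Any other superkey contains one of these as a subset, so there are no further candidate keys.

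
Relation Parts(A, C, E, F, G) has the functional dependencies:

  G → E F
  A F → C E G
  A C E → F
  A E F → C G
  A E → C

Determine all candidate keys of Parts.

(A, E), (A, F), (A, G)

Attribute A never appears on the right-hand side of any dependency, so A must belong to every candidate key.
{A}⁺ = {A}, which is not all of the schema, so we must add further attributes.
{A, E}⁺: AE→C adds C; ACE→F adds F; AEF→CG adds G → {A, C, E, F, G}. Minimal: {E}⁺ = {E}; {A}⁺ = {A} — none reach the full schema.
{A, F}⁺: AF→CEG adds C, E, G → {A, C, E, F, G}. Minimal: {F}⁺ = {F}; {A}⁺ = {A} — none reach the full schema.
{A, G}⁺: G→EF adds E, F; AF→CEG adds C → {A, C, E, F, G}. Minimal: {G}⁺ = {E, F, G}; {A}⁺ = {A} — none reach the full schema.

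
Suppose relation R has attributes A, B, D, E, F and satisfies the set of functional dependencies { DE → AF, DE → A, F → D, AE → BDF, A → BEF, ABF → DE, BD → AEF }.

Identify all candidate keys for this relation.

{A}⁺: A→BEF adds B, E, F; ABF→DE adds D → {A, B, D, E, F}.
{B, D}⁺: BD→AEF adds A, E, F → {A, B, D, E, F}. Minimal: {D}⁺ = {D}; {B}⁺ = {B} — none reach the full schema.
{B, F}⁺: F→D adds D; BD→AEF adds A, E → {A, B, D, E, F}. Minimal: {F}⁺ = {D, F}; {B}⁺ = {B} — none reach the full schema.
{D, E}⁺: DE→AF adds A, F; AE→BDF adds B → {A, B, D, E, F}. Minimal: {E}⁺ = {E}; {D}⁺ = {D} — none reach the full schema.
{E, F}⁺: F→D adds D; DE→AF adds A; AE→BDF adds B → {A, B, D, E, F}. Minimal: {F}⁺ = {D, F}; {E}⁺ = {E} — none reach the full schema.
Any other superkey contains one of these as a subset, so there are no further candidate keys.

(A); (B, D); (B, F); (D, E); (E, F)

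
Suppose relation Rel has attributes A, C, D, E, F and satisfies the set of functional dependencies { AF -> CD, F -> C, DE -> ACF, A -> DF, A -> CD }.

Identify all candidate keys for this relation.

Attribute E never appears on the right-hand side of any dependency, so E must belong to every candidate key.
{E}⁺ = {E}, which is not all of the schema, so we must add further attributes.
{A, E}⁺: A→DF adds D, F; A→CD adds C → {A, C, D, E, F}. Minimal: {E}⁺ = {E}; {A}⁺ = {A, C, D, F} — none reach the full schema.
{D, E}⁺: DE→ACF adds A, C, F → {A, C, D, E, F}. Minimal: {E}⁺ = {E}; {D}⁺ = {D} — none reach the full schema.
Any other superkey contains one of these as a subset, so there are no further candidate keys.

{A, E}, {D, E}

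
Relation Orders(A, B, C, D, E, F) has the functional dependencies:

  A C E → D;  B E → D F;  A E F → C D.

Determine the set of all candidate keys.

{A, B, E}

Attributes A, B, E never appear on any right-hand side, so every candidate key must contain {A, B, E}.
{A, B, E}⁺ = {A, B, C, D, E, F}, which is all of the schema, so {A, B, E} is the only candidate key.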